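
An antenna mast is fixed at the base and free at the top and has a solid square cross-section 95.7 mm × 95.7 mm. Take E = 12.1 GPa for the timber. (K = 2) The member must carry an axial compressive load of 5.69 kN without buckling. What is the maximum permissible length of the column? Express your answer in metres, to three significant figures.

L_max ≈ 6.06 m

I = a⁴/12 = 95.7⁴/12 = 6.990×10^6 mm⁴
I = 6.990×10^-6 m⁴
At the buckling limit P_cr = P = 5.690×10^3 N
From P_cr = π²EI/(K·L)²:  L = (1/K)·√(π²EI/P_cr) = (1/2)·√(π²×1.21×10^10×6.990×10^-6/5.690×10^3)
L = 6.06 m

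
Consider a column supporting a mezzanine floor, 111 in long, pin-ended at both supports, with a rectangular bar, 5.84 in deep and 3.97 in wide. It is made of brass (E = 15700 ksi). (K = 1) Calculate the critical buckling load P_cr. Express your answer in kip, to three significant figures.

Buckling occurs about the weak axis: I_min = h·b³/12 with b = 3.97 in (the shorter side).
I_min = 5.84×3.97³/12 = 30.45 in⁴
Effective length L_e = K·L = 1 × 111 = 111.0 in
P_cr = π²EI / L_e² = π² × 15700×10³ × 30.45 / 111.0² = 3.830×10^5 lb

P_cr ≈ 383 kip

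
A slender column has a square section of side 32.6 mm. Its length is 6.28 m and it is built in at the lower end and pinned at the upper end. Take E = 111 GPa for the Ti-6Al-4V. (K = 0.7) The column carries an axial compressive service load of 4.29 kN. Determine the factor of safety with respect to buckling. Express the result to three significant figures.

I = a⁴/12 = 32.6⁴/12 = 9.412×10^4 mm⁴
I = 9.412×10^4 mm⁴ = 9.412×10^-8 m⁴
Effective length L_e = K·L = 0.7 × 6.28 = 4.396 m
P_cr = π²EI / L_e² = π² × 111×10⁹ × 9.412×10^-8 / 4.396² = 5.336×10^3 N
Factor of safety n = P_cr / P = 5.3358 / 4.29 = 1.24

n ≈ 1.24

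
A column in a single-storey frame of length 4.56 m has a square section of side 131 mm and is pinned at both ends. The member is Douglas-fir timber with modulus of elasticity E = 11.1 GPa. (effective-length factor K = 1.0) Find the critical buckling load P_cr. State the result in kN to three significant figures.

P_cr ≈ 129 kN

I = a⁴/12 = 131⁴/12 = 2.454×10^7 mm⁴
I = 2.454×10^7 mm⁴ = 2.454×10^-5 m⁴
Effective length L_e = K·L = 1 × 4.56 = 4.560 m
P_cr = π²EI / L_e² = π² × 11.1×10⁹ × 2.454×10^-5 / 4.560² = 1.293×10^5 N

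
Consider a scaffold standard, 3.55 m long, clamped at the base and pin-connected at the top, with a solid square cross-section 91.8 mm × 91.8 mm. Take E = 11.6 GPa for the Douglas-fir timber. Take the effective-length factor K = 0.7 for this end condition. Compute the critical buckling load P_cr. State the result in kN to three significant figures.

P_cr ≈ 110 kN

I = a⁴/12 = 91.8⁴/12 = 5.918×10^6 mm⁴
I = 5.918×10^6 mm⁴ = 5.918×10^-6 m⁴
Effective length L_e = K·L = 0.7 × 3.55 = 2.485 m
P_cr = π²EI / L_e² = π² × 11.6×10⁹ × 5.918×10^-6 / 2.485² = 1.097×10^5 N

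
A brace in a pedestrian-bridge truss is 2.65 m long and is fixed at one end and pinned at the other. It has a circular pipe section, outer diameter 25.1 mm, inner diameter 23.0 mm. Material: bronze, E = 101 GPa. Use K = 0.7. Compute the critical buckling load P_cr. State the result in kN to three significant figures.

P_cr ≈ 1.66 kN

d_o = 25.1 mm, d_i = 23.0 mm
I = π(d_o⁴ − d_i⁴)/64 = π(25.1⁴ − 23.00⁴)/64 = 5.747×10^3 mm⁴
I = 5.747×10^3 mm⁴ = 5.747×10^-9 m⁴
Effective length L_e = K·L = 0.7 × 2.65 = 1.855 m
P_cr = π²EI / L_e² = π² × 101×10⁹ × 5.747×10^-9 / 1.855² = 1.665×10^3 N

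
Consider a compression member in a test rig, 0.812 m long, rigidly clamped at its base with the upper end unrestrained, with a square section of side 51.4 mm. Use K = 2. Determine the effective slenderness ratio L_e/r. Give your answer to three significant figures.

I = a⁴/12 = 51.4⁴/12 = 5.817×10^5 mm⁴
A = 2.642×10^3 mm²;  r_min = √(I/A) = √(5.817×10^5/2.642×10^3) = 14.84 mm
L_e = K·L = 2 × 0.812 m = 1.624 m = 1624.0 mm
λ = L_e / r_min = 1624.0 / 14.84 = 109

λ ≈ 109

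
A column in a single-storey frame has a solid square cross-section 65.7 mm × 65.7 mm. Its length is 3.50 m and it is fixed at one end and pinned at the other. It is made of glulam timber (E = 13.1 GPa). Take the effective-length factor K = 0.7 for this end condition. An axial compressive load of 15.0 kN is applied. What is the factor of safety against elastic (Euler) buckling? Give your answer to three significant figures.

I = a⁴/12 = 65.7⁴/12 = 1.553×10^6 mm⁴
I = 1.553×10^6 mm⁴ = 1.553×10^-6 m⁴
Effective length L_e = K·L = 0.7 × 3.50 = 2.450 m
P_cr = π²EI / L_e² = π² × 13.1×10⁹ × 1.553×10^-6 / 2.450² = 3.344×10^4 N
Factor of safety n = P_cr / P = 33.444 / 15.0 = 2.23

n ≈ 2.23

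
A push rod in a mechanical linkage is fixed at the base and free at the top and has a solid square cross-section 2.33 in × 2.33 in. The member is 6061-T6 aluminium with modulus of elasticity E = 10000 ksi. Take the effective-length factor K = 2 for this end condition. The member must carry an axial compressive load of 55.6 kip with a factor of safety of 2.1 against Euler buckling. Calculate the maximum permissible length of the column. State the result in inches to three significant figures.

L_max ≈ 22.8 in

I = a⁴/12 = 2.33⁴/12 = 2.456 in⁴
Required critical load P_cr = n·P = 2.1 × 55.6 = 116.8 kip = 1.168×10^5 lb
From P_cr = π²EI/(K·L)²:  L = (1/K)·√(π²EI/P_cr) = (1/2)·√(π²×1.00×10^7×2.456/1.168×10^5)
L = 22.8 in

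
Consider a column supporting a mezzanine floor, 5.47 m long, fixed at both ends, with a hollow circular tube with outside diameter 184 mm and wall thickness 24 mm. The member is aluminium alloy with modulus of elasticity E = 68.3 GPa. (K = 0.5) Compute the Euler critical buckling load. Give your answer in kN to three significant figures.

P_cr ≈ 3560 kN

Inner diameter d_i = 184 − 2×24 = 136.0 mm
I = π(d_o⁴ − d_i⁴)/64 = π(184⁴ − 136.0⁴)/64 = 3.947×10^7 mm⁴
I = 3.947×10^7 mm⁴ = 3.947×10^-5 m⁴
Effective length L_e = K·L = 0.5 × 5.47 = 2.735 m
P_cr = π²EI / L_e² = π² × 68.3×10⁹ × 3.947×10^-5 / 2.735² = 3.557×10^6 N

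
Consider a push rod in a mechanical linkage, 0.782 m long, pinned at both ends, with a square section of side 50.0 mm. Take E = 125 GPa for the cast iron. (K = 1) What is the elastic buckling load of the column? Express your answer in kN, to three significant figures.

P_cr ≈ 1050 kN

I = a⁴/12 = 50.0⁴/12 = 5.208×10^5 mm⁴
I = 5.208×10^5 mm⁴ = 5.208×10^-7 m⁴
Effective length L_e = K·L = 1 × 0.782 = 0.7820 m
P_cr = π²EI / L_e² = π² × 125×10⁹ × 5.208×10^-7 / 0.7820² = 1.051×10^6 N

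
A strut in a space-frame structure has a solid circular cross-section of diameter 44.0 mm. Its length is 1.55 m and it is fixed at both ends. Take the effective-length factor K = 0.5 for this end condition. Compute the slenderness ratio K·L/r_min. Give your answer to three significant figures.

I = πd⁴/64 = π×44.0⁴/64 = 1.840×10^5 mm⁴
A = 1.521×10^3 mm²;  r_min = √(I/A) = √(1.840×10^5/1.521×10^3) = 11.00 mm
L_e = K·L = 0.5 × 1.55 m = 0.7750 m = 775.00 mm
λ = L_e / r_min = 775.00 / 11.00 = 70.5

λ ≈ 70.5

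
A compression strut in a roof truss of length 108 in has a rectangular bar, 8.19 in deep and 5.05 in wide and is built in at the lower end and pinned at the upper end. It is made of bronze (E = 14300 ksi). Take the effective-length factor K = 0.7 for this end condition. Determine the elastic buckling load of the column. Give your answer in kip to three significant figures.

P_cr ≈ 2170 kip

Buckling occurs about the weak axis: I_min = h·b³/12 with b = 5.05 in (the shorter side).
I_min = 8.19×5.05³/12 = 87.90 in⁴
Effective length L_e = K·L = 0.7 × 108 = 75.60 in
P_cr = π²EI / L_e² = π² × 14300×10³ × 87.90 / 75.60² = 2.171×10^6 lb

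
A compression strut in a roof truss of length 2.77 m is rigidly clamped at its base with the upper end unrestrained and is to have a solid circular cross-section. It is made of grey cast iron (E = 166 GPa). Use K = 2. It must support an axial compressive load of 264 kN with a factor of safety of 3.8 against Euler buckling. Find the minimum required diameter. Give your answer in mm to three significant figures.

d ≈ 140 mm

Required P_cr = n·P = 3.8 × 264 = 1003 kN
L_e = K·L = 2 × 2.77 = 5.540 m
Required I = P_cr·L_e²/(π²E) = 1.003×10^6 × 5.540² / (π² × 1.66×10^11) = 1.879×10^-5 m⁴
I_req = 1.879×10^7 mm⁴
Solid circle: I = πd⁴/64  ⇒  d = (64I/π)^(1/4) = (64×1.879×10^7/π)^(1/4) = 140 mm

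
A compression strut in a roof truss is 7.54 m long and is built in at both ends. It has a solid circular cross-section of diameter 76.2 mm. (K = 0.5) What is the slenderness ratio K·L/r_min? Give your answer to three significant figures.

I = πd⁴/64 = π×76.2⁴/64 = 1.655×10^6 mm⁴
A = 4.560×10^3 mm²;  r_min = √(I/A) = √(1.655×10^6/4.560×10^3) = 19.05 mm
L_e = K·L = 0.5 × 7.54 m = 3.770 m = 3770.0 mm
λ = L_e / r_min = 3770.0 / 19.05 = 198

λ ≈ 198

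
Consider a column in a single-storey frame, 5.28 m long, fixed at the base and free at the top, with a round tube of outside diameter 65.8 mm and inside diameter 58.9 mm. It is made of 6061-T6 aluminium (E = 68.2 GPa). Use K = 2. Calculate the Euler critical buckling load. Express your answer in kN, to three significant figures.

P_cr ≈ 1.99 kN

d_o = 65.8 mm, d_i = 58.9 mm
I = π(d_o⁴ − d_i⁴)/64 = π(65.8⁴ − 58.90⁴)/64 = 3.294×10^5 mm⁴
I = 3.294×10^5 mm⁴ = 3.294×10^-7 m⁴
Effective length L_e = K·L = 2 × 5.28 = 10.56 m
P_cr = π²EI / L_e² = π² × 68.2×10⁹ × 3.294×10^-7 / 10.56² = 1.988×10^3 N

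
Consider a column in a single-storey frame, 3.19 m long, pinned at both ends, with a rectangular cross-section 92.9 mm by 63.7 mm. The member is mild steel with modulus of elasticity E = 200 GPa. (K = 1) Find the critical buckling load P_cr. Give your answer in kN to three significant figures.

Buckling occurs about the weak axis: I_min = h·b³/12 with b = 63.7 mm (the shorter side).
I_min = 92.9×63.7³/12 = 2.001×10^6 mm⁴
I = 2.001×10^6 mm⁴ = 2.001×10^-6 m⁴
Effective length L_e = K·L = 1 × 3.19 = 3.190 m
P_cr = π²EI / L_e² = π² × 200×10⁹ × 2.001×10^-6 / 3.190² = 3.882×10^5 N

P_cr ≈ 388 kN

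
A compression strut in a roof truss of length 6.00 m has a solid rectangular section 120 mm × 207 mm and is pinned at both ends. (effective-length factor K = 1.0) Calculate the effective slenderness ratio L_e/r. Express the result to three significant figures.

For a rectangle r_min = b/√12 = 120/√12 = 34.64 mm
L_e = K·L = 1 × 6.00 m = 6.000 m = 6000.0 mm
λ = L_e / r_min = 6000.0 / 34.64 = 173

λ ≈ 173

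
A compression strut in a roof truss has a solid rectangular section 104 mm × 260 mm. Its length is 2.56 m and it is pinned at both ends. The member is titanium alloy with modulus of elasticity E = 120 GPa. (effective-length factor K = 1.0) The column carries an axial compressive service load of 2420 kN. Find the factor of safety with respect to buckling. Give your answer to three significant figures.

Buckling occurs about the weak axis: I_min = h·b³/12 with b = 104 mm (the shorter side).
I_min = 260×104³/12 = 2.437×10^7 mm⁴
I = 2.437×10^7 mm⁴ = 2.437×10^-5 m⁴
Effective length L_e = K·L = 1 × 2.56 = 2.560 m
P_cr = π²EI / L_e² = π² × 120×10⁹ × 2.437×10^-5 / 2.560² = 4.404×10^6 N
Factor of safety n = P_cr / P = 4404.5 / 2420 = 1.82

n ≈ 1.82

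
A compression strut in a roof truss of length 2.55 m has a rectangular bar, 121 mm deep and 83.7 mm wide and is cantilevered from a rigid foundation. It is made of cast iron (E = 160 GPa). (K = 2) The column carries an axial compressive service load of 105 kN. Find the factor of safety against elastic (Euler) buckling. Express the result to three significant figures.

Buckling occurs about the weak axis: I_min = h·b³/12 with b = 83.7 mm (the shorter side).
I_min = 121×83.7³/12 = 5.913×10^6 mm⁴
I = 5.913×10^6 mm⁴ = 5.913×10^-6 m⁴
Effective length L_e = K·L = 2 × 2.55 = 5.100 m
P_cr = π²EI / L_e² = π² × 160×10⁹ × 5.913×10^-6 / 5.100² = 3.590×10^5 N
Factor of safety n = P_cr / P = 358.97 / 105 = 3.42

n ≈ 3.42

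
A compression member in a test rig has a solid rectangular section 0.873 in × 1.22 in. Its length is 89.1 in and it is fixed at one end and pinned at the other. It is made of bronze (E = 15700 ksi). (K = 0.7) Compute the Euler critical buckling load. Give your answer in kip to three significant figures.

P_cr ≈ 2.69 kip

Buckling occurs about the weak axis: I_min = h·b³/12 with b = 0.873 in (the shorter side).
I_min = 1.22×0.873³/12 = 6.764×10^-2 in⁴
Effective length L_e = K·L = 0.7 × 89.1 = 62.37 in
P_cr = π²EI / L_e² = π² × 15700×10³ × 6.764×10^-2 / 62.37² = 2.694×10^3 lb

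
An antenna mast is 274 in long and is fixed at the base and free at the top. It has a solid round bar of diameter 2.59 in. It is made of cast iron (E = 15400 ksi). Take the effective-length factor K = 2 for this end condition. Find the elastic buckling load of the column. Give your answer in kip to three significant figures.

P_cr ≈ 1.12 kip

I = πd⁴/64 = π×2.59⁴/64 = 2.209 in⁴
Effective length L_e = K·L = 2 × 274 = 548.0 in
P_cr = π²EI / L_e² = π² × 15400×10³ × 2.209 / 548.0² = 1.118×10^3 lb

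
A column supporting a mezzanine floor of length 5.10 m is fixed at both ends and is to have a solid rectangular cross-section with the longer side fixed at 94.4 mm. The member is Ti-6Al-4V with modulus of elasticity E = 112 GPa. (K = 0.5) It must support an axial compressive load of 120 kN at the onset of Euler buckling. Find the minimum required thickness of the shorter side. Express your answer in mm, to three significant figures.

L_e = K·L = 0.5 × 5.10 = 2.550 m
Required I = P_cr·L_e²/(π²E) = 1.200×10^5 × 2.550² / (π² × 1.12×10^11) = 7.059×10^-7 m⁴
I_req = 7.059×10^5 mm⁴
Rectangle, weak axis: I_min = h·b³/12 with h = 94.4 mm fixed  ⇒  b = (12I/h)^(1/3) = 44.8 mm

b ≈ 44.8 mm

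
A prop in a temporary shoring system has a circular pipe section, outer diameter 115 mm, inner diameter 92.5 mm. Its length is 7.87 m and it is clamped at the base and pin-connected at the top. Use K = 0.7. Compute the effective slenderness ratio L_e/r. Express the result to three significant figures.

λ ≈ 149

d_o = 115 mm, d_i = 92.5 mm
I = π(d_o⁴ − d_i⁴)/64 = π(115⁴ − 92.50⁴)/64 = 4.992×10^6 mm⁴
A = 3.667×10^3 mm²;  r_min = √(I/A) = √(4.992×10^6/3.667×10^3) = 36.90 mm
L_e = K·L = 0.7 × 7.87 m = 5.509 m = 5509.0 mm
λ = L_e / r_min = 5509.0 / 36.90 = 149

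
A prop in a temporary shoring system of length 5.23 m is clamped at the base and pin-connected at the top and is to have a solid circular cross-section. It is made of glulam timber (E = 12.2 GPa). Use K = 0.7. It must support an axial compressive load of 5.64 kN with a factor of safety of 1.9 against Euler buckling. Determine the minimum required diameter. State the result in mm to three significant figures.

Required P_cr = n·P = 1.9 × 5.64 = 10.72 kN
L_e = K·L = 0.7 × 5.23 = 3.661 m
Required I = P_cr·L_e²/(π²E) = 1.072×10^4 × 3.661² / (π² × 1.22×10^10) = 1.193×10^-6 m⁴
I_req = 1.193×10^6 mm⁴
Solid circle: I = πd⁴/64  ⇒  d = (64I/π)^(1/4) = (64×1.193×10^6/π)^(1/4) = 70.2 mm

d ≈ 70.2 mm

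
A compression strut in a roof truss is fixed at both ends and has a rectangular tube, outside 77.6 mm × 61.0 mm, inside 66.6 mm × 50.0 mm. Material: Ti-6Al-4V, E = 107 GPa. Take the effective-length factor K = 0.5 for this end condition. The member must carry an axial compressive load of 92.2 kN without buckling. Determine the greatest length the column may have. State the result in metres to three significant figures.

L_max ≈ 5.96 m

Weak-axis I_min = (h_o·b_o³ − h_i·b_i³)/12 with b_o = 61.0, b_i = 50.00 mm (shorter outer/inner sides).
I_min = (77.6×61.0³ − 66.60×50.00³)/12 = 7.741×10^5 mm⁴
I = 7.741×10^-7 m⁴
At the buckling limit P_cr = P = 9.220×10^4 N
From P_cr = π²EI/(K·L)²:  L = (1/K)·√(π²EI/P_cr) = (1/0.5)·√(π²×1.07×10^11×7.741×10^-7/9.220×10^4)
L = 5.96 m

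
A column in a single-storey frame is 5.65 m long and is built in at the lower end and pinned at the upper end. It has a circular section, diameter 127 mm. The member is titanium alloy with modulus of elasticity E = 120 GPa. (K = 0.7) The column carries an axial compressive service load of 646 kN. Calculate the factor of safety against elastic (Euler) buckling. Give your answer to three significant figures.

n ≈ 1.50

I = πd⁴/64 = π×127⁴/64 = 1.277×10^7 mm⁴
I = 1.277×10^7 mm⁴ = 1.277×10^-5 m⁴
Effective length L_e = K·L = 0.7 × 5.65 = 3.955 m
P_cr = π²EI / L_e² = π² × 120×10⁹ × 1.277×10^-5 / 3.955² = 9.669×10^5 N
Factor of safety n = P_cr / P = 966.88 / 646 = 1.50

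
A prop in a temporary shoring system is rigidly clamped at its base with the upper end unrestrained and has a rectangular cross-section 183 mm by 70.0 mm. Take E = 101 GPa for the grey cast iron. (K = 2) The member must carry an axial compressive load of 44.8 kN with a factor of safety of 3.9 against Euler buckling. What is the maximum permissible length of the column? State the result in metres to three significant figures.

Buckling occurs about the weak axis: I_min = h·b³/12 with b = 70.0 mm (the shorter side).
I_min = 183×70.0³/12 = 5.231×10^6 mm⁴
I = 5.231×10^-6 m⁴
Required critical load P_cr = n·P = 3.9 × 44.8 = 174.7 kN = 1.747×10^5 N
From P_cr = π²EI/(K·L)²:  L = (1/K)·√(π²EI/P_cr) = (1/2)·√(π²×1.01×10^11×5.231×10^-6/1.747×10^5)
L = 2.73 m

L_max ≈ 2.73 m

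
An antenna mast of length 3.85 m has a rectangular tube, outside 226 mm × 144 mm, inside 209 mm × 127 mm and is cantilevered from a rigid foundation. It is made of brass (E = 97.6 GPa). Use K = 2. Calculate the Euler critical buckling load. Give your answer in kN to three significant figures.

P_cr ≈ 334 kN

Weak-axis I_min = (h_o·b_o³ − h_i·b_i³)/12 with b_o = 144, b_i = 127.0 mm (shorter outer/inner sides).
I_min = (226×144³ − 209.0×127.0³)/12 = 2.056×10^7 mm⁴
I = 2.056×10^7 mm⁴ = 2.056×10^-5 m⁴
Effective length L_e = K·L = 2 × 3.85 = 7.700 m
P_cr = π²EI / L_e² = π² × 97.6×10⁹ × 2.056×10^-5 / 7.700² = 3.340×10^5 N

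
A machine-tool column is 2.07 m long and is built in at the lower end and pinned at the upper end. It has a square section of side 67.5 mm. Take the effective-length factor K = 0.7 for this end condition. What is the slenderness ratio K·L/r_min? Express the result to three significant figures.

λ ≈ 74.4

I = a⁴/12 = 67.5⁴/12 = 1.730×10^6 mm⁴
A = 4.556×10^3 mm²;  r_min = √(I/A) = √(1.730×10^6/4.556×10^3) = 19.49 mm
L_e = K·L = 0.7 × 2.07 m = 1.449 m = 1449.0 mm
λ = L_e / r_min = 1449.0 / 19.49 = 74.4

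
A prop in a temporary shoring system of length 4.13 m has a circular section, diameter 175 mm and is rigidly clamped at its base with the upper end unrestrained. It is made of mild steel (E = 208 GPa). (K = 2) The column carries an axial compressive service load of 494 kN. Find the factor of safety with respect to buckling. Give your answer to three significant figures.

n ≈ 2.80

I = πd⁴/64 = π×175⁴/64 = 4.604×10^7 mm⁴
I = 4.604×10^7 mm⁴ = 4.604×10^-5 m⁴
Effective length L_e = K·L = 2 × 4.13 = 8.260 m
P_cr = π²EI / L_e² = π² × 208×10⁹ × 4.604×10^-5 / 8.260² = 1.385×10^6 N
Factor of safety n = P_cr / P = 1385.2 / 494 = 2.80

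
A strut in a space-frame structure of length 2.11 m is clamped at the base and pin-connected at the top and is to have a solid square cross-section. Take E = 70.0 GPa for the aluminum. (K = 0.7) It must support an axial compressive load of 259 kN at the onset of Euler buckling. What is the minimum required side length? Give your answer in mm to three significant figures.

L_e = K·L = 0.7 × 2.11 = 1.477 m
Required I = P_cr·L_e²/(π²E) = 2.590×10^5 × 1.477² / (π² × 7.00×10^10) = 8.178×10^-7 m⁴
I_req = 8.178×10^5 mm⁴
Solid square: I = a⁴/12  ⇒  a = (12I)^(1/4) = (12×8.178×10^5)^(1/4) = 56.0 mm

a ≈ 56.0 mm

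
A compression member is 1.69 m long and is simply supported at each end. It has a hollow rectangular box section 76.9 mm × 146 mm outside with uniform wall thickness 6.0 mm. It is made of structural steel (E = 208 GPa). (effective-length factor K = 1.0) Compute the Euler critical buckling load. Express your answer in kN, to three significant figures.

P_cr ≈ 1780 kN

Inner dimensions: h_i = 146 − 2×6.0 = 134.0 mm, b_i = 76.9 − 2×6.0 = 64.90 mm
Weak-axis I_min = (h_o·b_o³ − h_i·b_i³)/12 with b_o = 76.9, b_i = 64.90 mm (shorter outer/inner sides).
I_min = (146×76.9³ − 134.0×64.90³)/12 = 2.480×10^6 mm⁴
I = 2.480×10^6 mm⁴ = 2.480×10^-6 m⁴
Effective length L_e = K·L = 1 × 1.69 = 1.690 m
P_cr = π²EI / L_e² = π² × 208×10⁹ × 2.480×10^-6 / 1.690² = 1.783×10^6 N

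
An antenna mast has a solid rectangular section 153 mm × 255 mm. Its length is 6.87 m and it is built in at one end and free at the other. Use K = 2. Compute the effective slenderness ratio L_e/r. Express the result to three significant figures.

λ ≈ 311

For a rectangle r_min = b/√12 = 153/√12 = 44.17 mm
L_e = K·L = 2 × 6.87 m = 13.74 m = 13740 mm
λ = L_e / r_min = 13740 / 44.17 = 311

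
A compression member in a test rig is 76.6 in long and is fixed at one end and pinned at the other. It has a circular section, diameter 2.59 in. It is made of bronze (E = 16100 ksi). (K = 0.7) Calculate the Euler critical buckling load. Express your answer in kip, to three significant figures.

I = πd⁴/64 = π×2.59⁴/64 = 2.209 in⁴
Effective length L_e = K·L = 0.7 × 76.6 = 53.62 in
P_cr = π²EI / L_e² = π² × 16100×10³ × 2.209 / 53.62² = 1.221×10^5 lb

P_cr ≈ 122 kip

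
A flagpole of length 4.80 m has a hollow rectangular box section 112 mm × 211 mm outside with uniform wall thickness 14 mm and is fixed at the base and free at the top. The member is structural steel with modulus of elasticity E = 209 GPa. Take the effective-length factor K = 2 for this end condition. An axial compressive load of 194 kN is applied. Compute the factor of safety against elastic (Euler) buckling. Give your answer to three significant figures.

n ≈ 1.81

Inner dimensions: h_i = 211 − 2×14 = 183.0 mm, b_i = 112 − 2×14 = 84.00 mm
Weak-axis I_min = (h_o·b_o³ − h_i·b_i³)/12 with b_o = 112, b_i = 84.00 mm (shorter outer/inner sides).
I_min = (211×112³ − 183.0×84.00³)/12 = 1.566×10^7 mm⁴
I = 1.566×10^7 mm⁴ = 1.566×10^-5 m⁴
Effective length L_e = K·L = 2 × 4.80 = 9.600 m
P_cr = π²EI / L_e² = π² × 209×10⁹ × 1.566×10^-5 / 9.600² = 3.506×10^5 N
Factor of safety n = P_cr / P = 350.61 / 194 = 1.81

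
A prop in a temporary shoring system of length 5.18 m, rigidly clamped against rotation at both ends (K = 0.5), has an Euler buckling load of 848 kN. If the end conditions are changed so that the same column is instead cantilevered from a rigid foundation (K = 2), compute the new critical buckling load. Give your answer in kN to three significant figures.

P_cr ≈ 53.0 kN

P_cr ∝ 1/K², so P_cr,new = P_cr,old × (K_old/K_new)² = 848 × (0.5/2)²
= 848 × 0.06250 = 53.0 kN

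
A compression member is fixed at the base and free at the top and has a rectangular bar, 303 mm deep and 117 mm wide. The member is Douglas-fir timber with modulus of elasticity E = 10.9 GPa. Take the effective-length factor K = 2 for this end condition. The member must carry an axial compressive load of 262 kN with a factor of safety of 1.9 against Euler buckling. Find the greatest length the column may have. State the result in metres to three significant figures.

Buckling occurs about the weak axis: I_min = h·b³/12 with b = 117 mm (the shorter side).
I_min = 303×117³/12 = 4.044×10^7 mm⁴
I = 4.044×10^-5 m⁴
Required critical load P_cr = n·P = 1.9 × 262 = 497.8 kN = 4.978×10^5 N
From P_cr = π²EI/(K·L)²:  L = (1/K)·√(π²EI/P_cr) = (1/2)·√(π²×1.09×10^10×4.044×10^-5/4.978×10^5)
L = 1.48 m

L_max ≈ 1.48 m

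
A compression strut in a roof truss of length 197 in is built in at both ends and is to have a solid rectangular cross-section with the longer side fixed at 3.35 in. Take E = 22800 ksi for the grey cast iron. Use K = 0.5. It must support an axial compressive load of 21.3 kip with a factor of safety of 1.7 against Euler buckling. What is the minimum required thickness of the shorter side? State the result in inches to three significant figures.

b ≈ 1.78 in

Required P_cr = n·P = 1.7 × 21.3 = 36.21 kip
L_e = K·L = 0.5 × 197 = 98.50 in
Required I = P_cr·L_e²/(π²E) = 3.621×10^4 × 98.50² / (π² × 2.28×10^7) = 1.561 in⁴
Rectangle, weak axis: I_min = h·b³/12 with h = 3.35 in fixed  ⇒  b = (12I/h)^(1/3) = 1.78 in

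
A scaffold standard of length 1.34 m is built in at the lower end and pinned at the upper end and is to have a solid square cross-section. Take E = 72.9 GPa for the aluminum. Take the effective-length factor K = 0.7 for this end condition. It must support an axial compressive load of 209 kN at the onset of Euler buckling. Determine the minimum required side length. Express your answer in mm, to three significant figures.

L_e = K·L = 0.7 × 1.34 = 0.9380 m
Required I = P_cr·L_e²/(π²E) = 2.090×10^5 × 0.9380² / (π² × 7.29×10^10) = 2.556×10^-7 m⁴
I_req = 2.556×10^5 mm⁴
Solid square: I = a⁴/12  ⇒  a = (12I)^(1/4) = (12×2.556×10^5)^(1/4) = 41.8 mm

a ≈ 41.8 mm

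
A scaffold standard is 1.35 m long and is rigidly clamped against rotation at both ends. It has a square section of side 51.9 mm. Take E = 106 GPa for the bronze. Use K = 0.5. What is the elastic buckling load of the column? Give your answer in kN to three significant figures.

I = a⁴/12 = 51.9⁴/12 = 6.046×10^5 mm⁴
I = 6.046×10^5 mm⁴ = 6.046×10^-7 m⁴
Effective length L_e = K·L = 0.5 × 1.35 = 0.6750 m
P_cr = π²EI / L_e² = π² × 106×10⁹ × 6.046×10^-7 / 0.6750² = 1.388×10^6 N

P_cr ≈ 1390 kN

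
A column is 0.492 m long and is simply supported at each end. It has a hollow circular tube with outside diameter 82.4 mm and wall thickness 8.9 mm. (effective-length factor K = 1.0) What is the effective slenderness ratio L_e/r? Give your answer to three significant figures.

Inner diameter d_i = 82.4 − 2×8.9 = 64.60 mm
I = π(d_o⁴ − d_i⁴)/64 = π(82.4⁴ − 64.60⁴)/64 = 1.408×10^6 mm⁴
A = 2.055×10^3 mm²;  r_min = √(I/A) = √(1.408×10^6/2.055×10^3) = 26.18 mm
L_e = K·L = 1 × 0.492 m = 0.4920 m = 492.00 mm
λ = L_e / r_min = 492.00 / 26.18 = 18.8

λ ≈ 18.8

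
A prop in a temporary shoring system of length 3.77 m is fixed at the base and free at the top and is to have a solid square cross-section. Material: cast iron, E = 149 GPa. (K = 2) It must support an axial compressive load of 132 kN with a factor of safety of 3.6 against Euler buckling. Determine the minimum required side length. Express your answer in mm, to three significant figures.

a ≈ 122 mm

Required P_cr = n·P = 3.6 × 132 = 475.2 kN
L_e = K·L = 2 × 3.77 = 7.540 m
Required I = P_cr·L_e²/(π²E) = 4.752×10^5 × 7.540² / (π² × 1.49×10^11) = 1.837×10^-5 m⁴
I_req = 1.837×10^7 mm⁴
Solid square: I = a⁴/12  ⇒  a = (12I)^(1/4) = (12×1.837×10^7)^(1/4) = 122 mm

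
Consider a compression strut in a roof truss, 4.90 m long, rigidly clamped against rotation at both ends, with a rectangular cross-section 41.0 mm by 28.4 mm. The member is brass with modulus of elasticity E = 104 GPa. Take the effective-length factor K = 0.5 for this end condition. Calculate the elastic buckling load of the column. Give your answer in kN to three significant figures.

Buckling occurs about the weak axis: I_min = h·b³/12 with b = 28.4 mm (the shorter side).
I_min = 41.0×28.4³/12 = 7.826×10^4 mm⁴
I = 7.826×10^4 mm⁴ = 7.826×10^-8 m⁴
Effective length L_e = K·L = 0.5 × 4.90 = 2.450 m
P_cr = π²EI / L_e² = π² × 104×10⁹ × 7.826×10^-8 / 2.450² = 1.338×10^4 N

P_cr ≈ 13.4 kN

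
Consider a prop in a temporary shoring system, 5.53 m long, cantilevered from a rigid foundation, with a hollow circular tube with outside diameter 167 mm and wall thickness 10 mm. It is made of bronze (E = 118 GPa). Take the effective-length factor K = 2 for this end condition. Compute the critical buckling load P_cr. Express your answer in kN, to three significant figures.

P_cr ≈ 145 kN

Inner diameter d_i = 167 − 2×10 = 147.0 mm
I = π(d_o⁴ − d_i⁴)/64 = π(167⁴ − 147.0⁴)/64 = 1.526×10^7 mm⁴
I = 1.526×10^7 mm⁴ = 1.526×10^-5 m⁴
Effective length L_e = K·L = 2 × 5.53 = 11.06 m
P_cr = π²EI / L_e² = π² × 118×10⁹ × 1.526×10^-5 / 11.06² = 1.453×10^5 N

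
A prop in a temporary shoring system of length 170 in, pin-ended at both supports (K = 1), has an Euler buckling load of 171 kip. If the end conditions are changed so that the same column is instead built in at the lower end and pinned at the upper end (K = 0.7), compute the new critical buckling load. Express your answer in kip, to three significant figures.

P_cr ∝ 1/K², so P_cr,new = P_cr,old × (K_old/K_new)² = 171 × (1/0.7)²
= 171 × 2.041 = 349 kip

P_cr ≈ 349 kip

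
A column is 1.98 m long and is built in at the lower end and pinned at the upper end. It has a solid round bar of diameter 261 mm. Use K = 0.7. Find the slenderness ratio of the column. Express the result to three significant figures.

λ ≈ 21.2

For a solid circle r = d/4 = 261/4 = 65.25 mm
L_e = K·L = 0.7 × 1.98 m = 1.386 m = 1386.0 mm
λ = L_e / r_min = 1386.0 / 65.25 = 21.2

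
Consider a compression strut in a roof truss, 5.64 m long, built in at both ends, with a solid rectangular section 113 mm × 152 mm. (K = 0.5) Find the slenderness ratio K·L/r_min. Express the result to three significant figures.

λ ≈ 86.4

For a rectangle r_min = b/√12 = 113/√12 = 32.62 mm
L_e = K·L = 0.5 × 5.64 m = 2.820 m = 2820.0 mm
λ = L_e / r_min = 2820.0 / 32.62 = 86.4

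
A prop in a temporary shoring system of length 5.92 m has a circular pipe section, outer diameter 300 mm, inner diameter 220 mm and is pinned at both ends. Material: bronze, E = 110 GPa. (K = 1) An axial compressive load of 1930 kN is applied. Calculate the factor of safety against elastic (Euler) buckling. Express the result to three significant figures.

n ≈ 4.54

d_o = 300 mm, d_i = 220 mm
I = π(d_o⁴ − d_i⁴)/64 = π(300⁴ − 220.0⁴)/64 = 2.826×10^8 mm⁴
I = 2.826×10^8 mm⁴ = 2.826×10^-4 m⁴
Effective length L_e = K·L = 1 × 5.92 = 5.920 m
P_cr = π²EI / L_e² = π² × 110×10⁹ × 2.826×10^-4 / 5.920² = 8.755×10^6 N
Factor of safety n = P_cr / P = 8754.8 / 1930 = 4.54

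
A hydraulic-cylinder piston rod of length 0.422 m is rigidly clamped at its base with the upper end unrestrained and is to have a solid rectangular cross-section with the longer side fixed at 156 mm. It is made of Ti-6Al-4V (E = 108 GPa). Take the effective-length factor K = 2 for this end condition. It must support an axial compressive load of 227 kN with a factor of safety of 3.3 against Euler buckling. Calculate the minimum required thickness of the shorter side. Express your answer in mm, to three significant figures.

b ≈ 33.8 mm

Required P_cr = n·P = 3.3 × 227 = 749.1 kN
L_e = K·L = 2 × 0.422 = 0.8440 m
Required I = P_cr·L_e²/(π²E) = 7.491×10^5 × 0.8440² / (π² × 1.08×10^11) = 5.006×10^-7 m⁴
I_req = 5.006×10^5 mm⁴
Rectangle, weak axis: I_min = h·b³/12 with h = 156 mm fixed  ⇒  b = (12I/h)^(1/3) = 33.8 mm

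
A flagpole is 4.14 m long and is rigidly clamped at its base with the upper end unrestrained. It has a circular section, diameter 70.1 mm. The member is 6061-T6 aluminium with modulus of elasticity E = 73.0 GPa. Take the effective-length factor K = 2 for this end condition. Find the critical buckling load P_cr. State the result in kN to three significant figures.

I = πd⁴/64 = π×70.1⁴/64 = 1.185×10^6 mm⁴
I = 1.185×10^6 mm⁴ = 1.185×10^-6 m⁴
Effective length L_e = K·L = 2 × 4.14 = 8.280 m
P_cr = π²EI / L_e² = π² × 73.0×10⁹ × 1.185×10^-6 / 8.280² = 1.246×10^4 N

P_cr ≈ 12.5 kN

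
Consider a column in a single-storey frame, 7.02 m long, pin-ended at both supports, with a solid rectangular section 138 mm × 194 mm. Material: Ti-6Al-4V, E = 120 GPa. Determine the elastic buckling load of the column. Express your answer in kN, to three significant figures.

Buckling occurs about the weak axis: I_min = h·b³/12 with b = 138 mm (the shorter side).
I_min = 194×138³/12 = 4.249×10^7 mm⁴
I = 4.249×10^7 mm⁴ = 4.249×10^-5 m⁴
Effective length L_e = K·L = 1 × 7.02 = 7.020 m
P_cr = π²EI / L_e² = π² × 120×10⁹ × 4.249×10^-5 / 7.020² = 1.021×10^6 N

P_cr ≈ 1020 kN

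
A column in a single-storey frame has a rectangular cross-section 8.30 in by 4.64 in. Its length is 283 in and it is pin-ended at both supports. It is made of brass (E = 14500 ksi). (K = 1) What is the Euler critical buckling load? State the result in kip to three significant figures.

P_cr ≈ 123 kip

Buckling occurs about the weak axis: I_min = h·b³/12 with b = 4.64 in (the shorter side).
I_min = 8.30×4.64³/12 = 69.10 in⁴
Effective length L_e = K·L = 1 × 283 = 283.0 in
P_cr = π²EI / L_e² = π² × 14500×10³ × 69.10 / 283.0² = 1.235×10^5 lb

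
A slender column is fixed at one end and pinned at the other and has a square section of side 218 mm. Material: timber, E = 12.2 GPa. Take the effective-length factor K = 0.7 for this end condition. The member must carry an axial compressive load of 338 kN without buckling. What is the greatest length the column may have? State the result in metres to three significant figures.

L_max ≈ 11.7 m

I = a⁴/12 = 218⁴/12 = 1.882×10^8 mm⁴
I = 1.882×10^-4 m⁴
At the buckling limit P_cr = P = 3.380×10^5 N
From P_cr = π²EI/(K·L)²:  L = (1/K)·√(π²EI/P_cr) = (1/0.7)·√(π²×1.22×10^10×1.882×10^-4/3.380×10^5)
L = 11.7 m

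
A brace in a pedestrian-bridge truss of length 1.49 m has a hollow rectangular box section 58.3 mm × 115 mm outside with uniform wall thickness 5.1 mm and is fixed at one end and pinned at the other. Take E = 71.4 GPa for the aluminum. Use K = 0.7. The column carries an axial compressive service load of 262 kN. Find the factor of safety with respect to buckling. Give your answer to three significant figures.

Inner dimensions: h_i = 115 − 2×5.1 = 104.8 mm, b_i = 58.3 − 2×5.1 = 48.10 mm
Weak-axis I_min = (h_o·b_o³ − h_i·b_i³)/12 with b_o = 58.3, b_i = 48.10 mm (shorter outer/inner sides).
I_min = (115×58.3³ − 104.8×48.10³)/12 = 9.271×10^5 mm⁴
I = 9.271×10^5 mm⁴ = 9.271×10^-7 m⁴
Effective length L_e = K·L = 0.7 × 1.49 = 1.043 m
P_cr = π²EI / L_e² = π² × 71.4×10⁹ × 9.271×10^-7 / 1.043² = 6.006×10^5 N
Factor of safety n = P_cr / P = 600.56 / 262 = 2.29

n ≈ 2.29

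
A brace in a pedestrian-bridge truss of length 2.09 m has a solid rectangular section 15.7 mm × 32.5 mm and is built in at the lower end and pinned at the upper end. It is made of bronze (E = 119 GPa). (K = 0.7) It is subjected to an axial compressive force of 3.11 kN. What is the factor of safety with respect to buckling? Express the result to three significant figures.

Buckling occurs about the weak axis: I_min = h·b³/12 with b = 15.7 mm (the shorter side).
I_min = 32.5×15.7³/12 = 1.048×10^4 mm⁴
I = 1.048×10^4 mm⁴ = 1.048×10^-8 m⁴
Effective length L_e = K·L = 0.7 × 2.09 = 1.463 m
P_cr = π²EI / L_e² = π² × 119×10⁹ × 1.048×10^-8 / 1.463² = 5.751×10^3 N
Factor of safety n = P_cr / P = 5.7512 / 3.11 = 1.85

n ≈ 1.85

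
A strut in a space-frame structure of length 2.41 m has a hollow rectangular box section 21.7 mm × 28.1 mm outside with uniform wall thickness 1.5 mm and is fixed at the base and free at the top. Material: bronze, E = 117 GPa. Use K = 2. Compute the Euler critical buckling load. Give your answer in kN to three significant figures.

P_cr ≈ 0.509 kN

Inner dimensions: h_i = 28.1 − 2×1.5 = 25.10 mm, b_i = 21.7 − 2×1.5 = 18.70 mm
Weak-axis I_min = (h_o·b_o³ − h_i·b_i³)/12 with b_o = 21.7, b_i = 18.70 mm (shorter outer/inner sides).
I_min = (28.1×21.7³ − 25.10×18.70³)/12 = 1.025×10^4 mm⁴
I = 1.025×10^4 mm⁴ = 1.025×10^-8 m⁴
Effective length L_e = K·L = 2 × 2.41 = 4.820 m
P_cr = π²EI / L_e² = π² × 117×10⁹ × 1.025×10^-8 / 4.820² = 509.5 N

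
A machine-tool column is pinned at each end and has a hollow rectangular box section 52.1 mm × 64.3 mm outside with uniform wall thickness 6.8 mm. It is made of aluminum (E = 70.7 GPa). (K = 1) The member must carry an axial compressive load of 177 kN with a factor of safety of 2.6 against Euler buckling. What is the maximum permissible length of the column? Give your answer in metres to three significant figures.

L_max ≈ 0.885 m

Inner dimensions: h_i = 64.3 − 2×6.8 = 50.70 mm, b_i = 52.1 − 2×6.8 = 38.50 mm
Weak-axis I_min = (h_o·b_o³ − h_i·b_i³)/12 with b_o = 52.1, b_i = 38.50 mm (shorter outer/inner sides).
I_min = (64.3×52.1³ − 50.70×38.50³)/12 = 5.167×10^5 mm⁴
I = 5.167×10^-7 m⁴
Required critical load P_cr = n·P = 2.6 × 177 = 460.2 kN = 4.602×10^5 N
From P_cr = π²EI/(K·L)²:  L = (1/K)·√(π²EI/P_cr) = (1/1)·√(π²×7.07×10^10×5.167×10^-7/4.602×10^5)
L = 0.885 m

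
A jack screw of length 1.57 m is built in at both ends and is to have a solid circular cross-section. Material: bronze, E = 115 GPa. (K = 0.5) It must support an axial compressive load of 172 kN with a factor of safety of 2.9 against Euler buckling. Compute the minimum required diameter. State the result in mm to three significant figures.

Required P_cr = n·P = 2.9 × 172 = 498.8 kN
L_e = K·L = 0.5 × 1.57 = 0.7850 m
Required I = P_cr·L_e²/(π²E) = 4.988×10^5 × 0.7850² / (π² × 1.15×10^11) = 2.708×10^-7 m⁴
I_req = 2.708×10^5 mm⁴
Solid circle: I = πd⁴/64  ⇒  d = (64I/π)^(1/4) = (64×2.708×10^5/π)^(1/4) = 48.5 mm

d ≈ 48.5 mm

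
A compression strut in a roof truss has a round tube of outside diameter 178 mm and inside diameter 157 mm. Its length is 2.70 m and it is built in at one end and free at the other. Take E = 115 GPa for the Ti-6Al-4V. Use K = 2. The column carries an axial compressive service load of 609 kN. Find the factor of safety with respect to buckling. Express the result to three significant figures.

n ≈ 1.24

d_o = 178 mm, d_i = 157 mm
I = π(d_o⁴ − d_i⁴)/64 = π(178⁴ − 157.0⁴)/64 = 1.945×10^7 mm⁴
I = 1.945×10^7 mm⁴ = 1.945×10^-5 m⁴
Effective length L_e = K·L = 2 × 2.70 = 5.400 m
P_cr = π²EI / L_e² = π² × 115×10⁹ × 1.945×10^-5 / 5.400² = 7.572×10^5 N
Factor of safety n = P_cr / P = 757.19 / 609 = 1.24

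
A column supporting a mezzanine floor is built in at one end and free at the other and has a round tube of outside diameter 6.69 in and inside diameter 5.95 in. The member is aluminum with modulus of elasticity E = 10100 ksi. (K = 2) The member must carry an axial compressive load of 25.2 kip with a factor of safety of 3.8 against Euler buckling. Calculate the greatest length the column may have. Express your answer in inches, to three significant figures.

d_o = 6.69 in, d_i = 5.95 in
I = π(d_o⁴ − d_i⁴)/64 = π(6.69⁴ − 5.950⁴)/64 = 36.80 in⁴
Required critical load P_cr = n·P = 3.8 × 25.2 = 95.76 kip = 9.576×10^4 lb
From P_cr = π²EI/(K·L)²:  L = (1/K)·√(π²EI/P_cr) = (1/2)·√(π²×1.01×10^7×36.80/9.576×10^4)
L = 97.9 in

L_max ≈ 97.9 in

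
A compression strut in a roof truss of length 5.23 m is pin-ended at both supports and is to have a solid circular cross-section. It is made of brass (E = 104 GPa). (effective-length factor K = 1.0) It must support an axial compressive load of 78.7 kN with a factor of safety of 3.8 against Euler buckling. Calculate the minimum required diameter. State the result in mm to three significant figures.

Required P_cr = n·P = 3.8 × 78.7 = 299.1 kN
L_e = K·L = 1 × 5.23 = 5.230 m
Required I = P_cr·L_e²/(π²E) = 2.991×10^5 × 5.230² / (π² × 1.04×10^11) = 7.969×10^-6 m⁴
I_req = 7.969×10^6 mm⁴
Solid circle: I = πd⁴/64  ⇒  d = (64I/π)^(1/4) = (64×7.969×10^6/π)^(1/4) = 113 mm

d ≈ 113 mm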